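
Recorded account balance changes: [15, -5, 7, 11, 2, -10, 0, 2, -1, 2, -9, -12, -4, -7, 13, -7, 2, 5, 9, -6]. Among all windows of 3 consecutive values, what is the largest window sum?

15 -5 7 → sum 17
-5 7 11 → sum 13
7 11 2 → sum 20
11 2 -10 → sum 3
2 -10 0 → sum -8
-10 0 2 → sum -8
0 2 -1 → sum 1
2 -1 2 → sum 3
-1 2 -9 → sum -8
2 -9 -12 → sum -19
-9 -12 -4 → sum -25
-12 -4 -7 → sum -23
-4 -7 13 → sum 2
-7 13 -7 → sum -1
13 -7 2 → sum 8
-7 2 5 → sum 0
2 5 9 → sum 16
5 9 -6 → sum 8
Largest of these is 20.

20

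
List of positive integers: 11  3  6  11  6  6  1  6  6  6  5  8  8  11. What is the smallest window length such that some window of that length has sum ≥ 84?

14

add 11: running sum 11 < 84
add 3: running sum 14 < 84
add 6: running sum 20 < 84
add 11: running sum 31 < 84
add 6: running sum 37 < 84
add 6: running sum 43 < 84
add 1: running sum 44 < 84
add 6: running sum 50 < 84
add 6: running sum 56 < 84
add 6: running sum 62 < 84
add 5: running sum 67 < 84
add 8: running sum 75 < 84
add 8: running sum 83 < 84
add 11: shortest ending here [11, 3, 6, 11, 6, 6, 1, 6, 6, 6, 5, 8, 8, 11] sum 94, len 14
Shortest qualifying length: 14.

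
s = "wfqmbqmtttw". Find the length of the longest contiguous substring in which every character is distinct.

[w] len 1
[w, f] len 2
[w, f, q] len 3
[w, f, q, m] len 4
[w, f, q, m, b] len 5
[m, b, q] len 3
[b, q, m] len 3
[b, q, m, t] len 4
[t] len 1
[t] len 1
[t, w] len 2
Longest all-distinct length: 5.

5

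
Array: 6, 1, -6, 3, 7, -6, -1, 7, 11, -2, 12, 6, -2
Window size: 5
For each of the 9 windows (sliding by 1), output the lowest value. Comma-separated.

Sliding a size-5 window across the 13 values:
(6, 1, -6, 3, 7) → min -6
(1, -6, 3, 7, -6) → min -6
(-6, 3, 7, -6, -1) → min -6
(3, 7, -6, -1, 7) → min -6
(7, -6, -1, 7, 11) → min -6
(-6, -1, 7, 11, -2) → min -6
(-1, 7, 11, -2, 12) → min -2
(7, 11, -2, 12, 6) → min -2
(11, -2, 12, 6, -2) → min -2

-6, -6, -6, -6, -6, -6, -2, -2, -2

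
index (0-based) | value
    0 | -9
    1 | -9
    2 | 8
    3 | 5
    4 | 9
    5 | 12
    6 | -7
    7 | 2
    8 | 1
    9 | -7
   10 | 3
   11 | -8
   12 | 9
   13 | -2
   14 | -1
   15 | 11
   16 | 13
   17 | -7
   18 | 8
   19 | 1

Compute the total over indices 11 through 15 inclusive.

9

Elements at indices 11..15: -8, 9, -2, -1, 11
sum(-8, 9, -2, -1, 11) = 9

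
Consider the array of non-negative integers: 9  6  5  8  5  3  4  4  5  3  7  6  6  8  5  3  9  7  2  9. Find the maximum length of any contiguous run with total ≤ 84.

add 9: [9] sum 9, len 1
add 6: [9, 6] sum 15, len 2
add 5: [9, 6, 5] sum 20, len 3
add 8: [9, 6, 5, 8] sum 28, len 4
add 5: [9, 6, 5, 8, 5] sum 33, len 5
add 3: [9, 6, 5, 8, 5, 3] sum 36, len 6
add 4: [9, 6, 5, 8, 5, 3, 4] sum 40, len 7
add 4: [9, 6, 5, 8, 5, 3, 4, 4] sum 44, len 8
add 5: [9, 6, 5, 8, 5, 3, 4, 4, 5] sum 49, len 9
add 3: [9, 6, 5, 8, 5, 3, 4, 4, 5, 3] sum 52, len 10
add 7: [9, 6, 5, 8, 5, 3, 4, 4, 5, 3, 7] sum 59, len 11
add 6: [9, 6, 5, 8, 5, 3, 4, 4, 5, 3, 7, 6] sum 65, len 12
add 6: [9, 6, 5, 8, 5, 3, 4, 4, 5, 3, 7, 6, 6] sum 71, len 13
add 8: [9, 6, 5, 8, 5, 3, 4, 4, 5, 3, 7, 6, 6, 8] sum 79, len 14
add 5: [9, 6, 5, 8, 5, 3, 4, 4, 5, 3, 7, 6, 6, 8, 5] sum 84, len 15
add 3: [6, 5, 8, 5, 3, 4, 4, 5, 3, 7, 6, 6, 8, 5, 3] sum 78, len 15
add 9: [5, 8, 5, 3, 4, 4, 5, 3, 7, 6, 6, 8, 5, 3, 9] sum 81, len 15
add 7: [8, 5, 3, 4, 4, 5, 3, 7, 6, 6, 8, 5, 3, 9, 7] sum 83, len 15
add 2: [5, 3, 4, 4, 5, 3, 7, 6, 6, 8, 5, 3, 9, 7, 2] sum 77, len 15
add 9: [3, 4, 4, 5, 3, 7, 6, 6, 8, 5, 3, 9, 7, 2, 9] sum 81, len 15
Longest length seen: 15.

15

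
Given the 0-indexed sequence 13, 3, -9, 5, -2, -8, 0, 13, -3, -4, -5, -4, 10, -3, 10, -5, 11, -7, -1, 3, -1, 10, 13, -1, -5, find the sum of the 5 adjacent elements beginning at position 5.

Elements at indices 5..9: -8, 0, 13, -3, -4
sum(-8, 0, 13, -3, -4) = -2

-2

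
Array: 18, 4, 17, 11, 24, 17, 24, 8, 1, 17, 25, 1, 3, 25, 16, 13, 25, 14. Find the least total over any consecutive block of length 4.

[18, 4, 17, 11] → sum 50
[4, 17, 11, 24] → sum 56
[17, 11, 24, 17] → sum 69
[11, 24, 17, 24] → sum 76
[24, 17, 24, 8] → sum 73
[17, 24, 8, 1] → sum 50
[24, 8, 1, 17] → sum 50
[8, 1, 17, 25] → sum 51
[1, 17, 25, 1] → sum 44
[17, 25, 1, 3] → sum 46
[25, 1, 3, 25] → sum 54
[1, 3, 25, 16] → sum 45
[3, 25, 16, 13] → sum 57
[25, 16, 13, 25] → sum 79
[16, 13, 25, 14] → sum 68
Least of these is 44.

44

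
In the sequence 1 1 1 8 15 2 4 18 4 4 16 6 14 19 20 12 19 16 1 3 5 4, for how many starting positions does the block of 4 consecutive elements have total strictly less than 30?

7

1 1 1 8 → sum 11  < 30 ✓
1 1 8 15 → sum 25  < 30 ✓
1 8 15 2 → sum 26  < 30 ✓
8 15 2 4 → sum 29  < 30 ✓
15 2 4 18 → sum 39
2 4 18 4 → sum 28  < 30 ✓
4 18 4 4 → sum 30
18 4 4 16 → sum 42
4 4 16 6 → sum 30
4 16 6 14 → sum 40
16 6 14 19 → sum 55
6 14 19 20 → sum 59
14 19 20 12 → sum 65
19 20 12 19 → sum 70
20 12 19 16 → sum 67
12 19 16 1 → sum 48
19 16 1 3 → sum 39
16 1 3 5 → sum 25  < 30 ✓
1 3 5 4 → sum 13  < 30 ✓
7 windows satisfy the condition.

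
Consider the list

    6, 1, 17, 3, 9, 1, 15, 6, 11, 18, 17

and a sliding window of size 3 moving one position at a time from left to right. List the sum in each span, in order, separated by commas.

Sliding a size-3 window across the 11 values:
6 1 17 → sum 24
1 17 3 → sum 21
17 3 9 → sum 29
3 9 1 → sum 13
9 1 15 → sum 25
1 15 6 → sum 22
15 6 11 → sum 32
6 11 18 → sum 35
11 18 17 → sum 46

24, 21, 29, 13, 25, 22, 32, 35, 46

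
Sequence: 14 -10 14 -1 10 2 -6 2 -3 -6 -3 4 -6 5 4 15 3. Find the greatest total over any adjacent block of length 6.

29

(14, -10, 14, -1, 10, 2) → sum 29
(-10, 14, -1, 10, 2, -6) → sum 9
(14, -1, 10, 2, -6, 2) → sum 21
(-1, 10, 2, -6, 2, -3) → sum 4
(10, 2, -6, 2, -3, -6) → sum -1
(2, -6, 2, -3, -6, -3) → sum -14
(-6, 2, -3, -6, -3, 4) → sum -12
(2, -3, -6, -3, 4, -6) → sum -12
(-3, -6, -3, 4, -6, 5) → sum -9
(-6, -3, 4, -6, 5, 4) → sum -2
(-3, 4, -6, 5, 4, 15) → sum 19
(4, -6, 5, 4, 15, 3) → sum 25
Greatest of these is 29.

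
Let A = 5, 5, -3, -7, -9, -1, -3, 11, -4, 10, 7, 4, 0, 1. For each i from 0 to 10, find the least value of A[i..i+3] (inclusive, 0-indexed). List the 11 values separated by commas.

[5, 5, -3, -7] → min -7
[5, -3, -7, -9] → min -9
[-3, -7, -9, -1] → min -9
[-7, -9, -1, -3] → min -9
[-9, -1, -3, 11] → min -9
[-1, -3, 11, -4] → min -4
[-3, 11, -4, 10] → min -4
[11, -4, 10, 7] → min -4
[-4, 10, 7, 4] → min -4
[10, 7, 4, 0] → min 0
[7, 4, 0, 1] → min 0

-7, -9, -9, -9, -9, -4, -4, -4, -4, 0, 0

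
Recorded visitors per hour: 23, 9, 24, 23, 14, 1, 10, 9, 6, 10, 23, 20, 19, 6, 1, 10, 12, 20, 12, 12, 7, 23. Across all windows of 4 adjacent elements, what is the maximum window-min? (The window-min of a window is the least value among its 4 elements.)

Each size-4 window and its min:
(23, 9, 24, 23) → min 9
(9, 24, 23, 14) → min 9
(24, 23, 14, 1) → min 1
(23, 14, 1, 10) → min 1
(14, 1, 10, 9) → min 1
(1, 10, 9, 6) → min 1
(10, 9, 6, 10) → min 6
(9, 6, 10, 23) → min 6
(6, 10, 23, 20) → min 6
(10, 23, 20, 19) → min 10
(23, 20, 19, 6) → min 6
(20, 19, 6, 1) → min 1
(19, 6, 1, 10) → min 1
(6, 1, 10, 12) → min 1
(1, 10, 12, 20) → min 1
(10, 12, 20, 12) → min 10
(12, 20, 12, 12) → min 12
(20, 12, 12, 7) → min 7
(12, 12, 7, 23) → min 7
Maximum of these is 12.

12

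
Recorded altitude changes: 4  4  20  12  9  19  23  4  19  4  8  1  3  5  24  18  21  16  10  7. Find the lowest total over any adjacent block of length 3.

9

Window sums for each of the 18 positions:
[4, 4, 20] → sum 28
[4, 20, 12] → sum 36
[20, 12, 9] → sum 41
[12, 9, 19] → sum 40
[9, 19, 23] → sum 51
[19, 23, 4] → sum 46
[23, 4, 19] → sum 46
[4, 19, 4] → sum 27
[19, 4, 8] → sum 31
[4, 8, 1] → sum 13
[8, 1, 3] → sum 12
[1, 3, 5] → sum 9
[3, 5, 24] → sum 32
[5, 24, 18] → sum 47
[24, 18, 21] → sum 63
[18, 21, 16] → sum 55
[21, 16, 10] → sum 47
[16, 10, 7] → sum 33
Lowest of these is 9.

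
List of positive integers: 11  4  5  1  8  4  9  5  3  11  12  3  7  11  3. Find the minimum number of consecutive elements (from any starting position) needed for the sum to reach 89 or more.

add 11: running sum 11 < 89
add 4: running sum 15 < 89
add 5: running sum 20 < 89
add 1: running sum 21 < 89
add 8: running sum 29 < 89
add 4: running sum 33 < 89
add 9: running sum 42 < 89
add 5: running sum 47 < 89
add 3: running sum 50 < 89
add 11: running sum 61 < 89
add 12: running sum 73 < 89
add 3: running sum 76 < 89
add 7: running sum 83 < 89
add 11: shortest ending here [11, 4, 5, 1, 8, 4, 9, 5, 3, 11, 12, 3, 7, 11] sum 94, len 14
add 3: shortest ending here [11, 4, 5, 1, 8, 4, 9, 5, 3, 11, 12, 3, 7, 11, 3] sum 97, len 15
Shortest qualifying length: 14.

14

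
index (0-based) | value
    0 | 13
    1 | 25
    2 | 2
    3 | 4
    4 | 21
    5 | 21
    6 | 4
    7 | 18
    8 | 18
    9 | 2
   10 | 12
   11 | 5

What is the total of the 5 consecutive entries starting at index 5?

Elements at indices 5..9: 21, 4, 18, 18, 2
sum(21, 4, 18, 18, 2) = 63

63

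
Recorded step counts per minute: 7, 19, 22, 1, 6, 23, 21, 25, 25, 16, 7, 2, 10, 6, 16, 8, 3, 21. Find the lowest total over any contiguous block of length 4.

25

(7, 19, 22, 1) → sum 49
(19, 22, 1, 6) → sum 48
(22, 1, 6, 23) → sum 52
(1, 6, 23, 21) → sum 51
(6, 23, 21, 25) → sum 75
(23, 21, 25, 25) → sum 94
(21, 25, 25, 16) → sum 87
(25, 25, 16, 7) → sum 73
(25, 16, 7, 2) → sum 50
(16, 7, 2, 10) → sum 35
(7, 2, 10, 6) → sum 25
(2, 10, 6, 16) → sum 34
(10, 6, 16, 8) → sum 40
(6, 16, 8, 3) → sum 33
(16, 8, 3, 21) → sum 48
Lowest of these is 25.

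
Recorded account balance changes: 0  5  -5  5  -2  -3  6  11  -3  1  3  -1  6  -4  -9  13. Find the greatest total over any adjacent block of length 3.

14

[0, 5, -5] → sum 0
[5, -5, 5] → sum 5
[-5, 5, -2] → sum -2
[5, -2, -3] → sum 0
[-2, -3, 6] → sum 1
[-3, 6, 11] → sum 14
[6, 11, -3] → sum 14
[11, -3, 1] → sum 9
[-3, 1, 3] → sum 1
[1, 3, -1] → sum 3
[3, -1, 6] → sum 8
[-1, 6, -4] → sum 1
[6, -4, -9] → sum -7
[-4, -9, 13] → sum 0
Greatest of these is 14.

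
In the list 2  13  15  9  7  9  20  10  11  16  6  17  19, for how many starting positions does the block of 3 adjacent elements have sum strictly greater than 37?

4

2 13 15 → sum 30
13 15 9 → sum 37
15 9 7 → sum 31
9 7 9 → sum 25
7 9 20 → sum 36
9 20 10 → sum 39  > 37 ✓
20 10 11 → sum 41  > 37 ✓
10 11 16 → sum 37
11 16 6 → sum 33
16 6 17 → sum 39  > 37 ✓
6 17 19 → sum 42  > 37 ✓
4 windows satisfy the condition.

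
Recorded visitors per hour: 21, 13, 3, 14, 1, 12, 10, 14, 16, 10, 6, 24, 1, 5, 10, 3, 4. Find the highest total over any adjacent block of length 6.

Each size-6 window and its sum:
21 13 3 14 1 12 → sum 64
13 3 14 1 12 10 → sum 53
3 14 1 12 10 14 → sum 54
14 1 12 10 14 16 → sum 67
1 12 10 14 16 10 → sum 63
12 10 14 16 10 6 → sum 68
10 14 16 10 6 24 → sum 80
14 16 10 6 24 1 → sum 71
16 10 6 24 1 5 → sum 62
10 6 24 1 5 10 → sum 56
6 24 1 5 10 3 → sum 49
24 1 5 10 3 4 → sum 47
Highest of these is 80.

80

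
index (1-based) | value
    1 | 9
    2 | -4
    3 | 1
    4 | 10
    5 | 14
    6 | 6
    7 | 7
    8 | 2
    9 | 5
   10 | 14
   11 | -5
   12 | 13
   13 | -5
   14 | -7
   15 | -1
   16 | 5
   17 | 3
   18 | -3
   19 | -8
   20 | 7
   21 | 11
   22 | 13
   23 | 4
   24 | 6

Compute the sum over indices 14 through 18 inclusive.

Elements at indices 14..18: -7, -1, 5, 3, -3
sum(-7, -1, 5, 3, -3) = -3

-3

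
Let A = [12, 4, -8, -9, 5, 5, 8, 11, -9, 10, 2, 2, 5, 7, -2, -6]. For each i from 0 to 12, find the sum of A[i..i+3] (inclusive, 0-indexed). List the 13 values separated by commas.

Sliding a size-4 window across the 16 values:
12 4 -8 -9 → sum -1
4 -8 -9 5 → sum -8
-8 -9 5 5 → sum -7
-9 5 5 8 → sum 9
5 5 8 11 → sum 29
5 8 11 -9 → sum 15
8 11 -9 10 → sum 20
11 -9 10 2 → sum 14
-9 10 2 2 → sum 5
10 2 2 5 → sum 19
2 2 5 7 → sum 16
2 5 7 -2 → sum 12
5 7 -2 -6 → sum 4

-1, -8, -7, 9, 29, 15, 20, 14, 5, 19, 16, 12, 4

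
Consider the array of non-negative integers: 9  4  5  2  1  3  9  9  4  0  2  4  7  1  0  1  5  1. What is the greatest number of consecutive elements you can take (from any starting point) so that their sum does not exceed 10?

Extend to the right; shrink from the left whenever the sum exceeds 10:
[9] sum 9 len 1
[4] sum 4 len 1
[4, 5] sum 9 len 2
[5, 2] sum 7 len 2
[5, 2, 1] sum 8 len 3
[2, 1, 3] sum 6 len 3
[9] sum 9 len 1
[9] sum 9 len 1
[4] sum 4 len 1
[4, 0] sum 4 len 2
[4, 0, 2] sum 6 len 3
[4, 0, 2, 4] sum 10 len 4
[7] sum 7 len 1
[7, 1] sum 8 len 2
[7, 1, 0] sum 8 len 3
[7, 1, 0, 1] sum 9 len 4
[1, 0, 1, 5] sum 7 len 4
[1, 0, 1, 5, 1] sum 8 len 5
Longest length seen: 5.

5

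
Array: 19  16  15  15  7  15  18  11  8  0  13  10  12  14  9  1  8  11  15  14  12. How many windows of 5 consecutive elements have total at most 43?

(19, 16, 15, 15, 7) → sum 72
(16, 15, 15, 7, 15) → sum 68
(15, 15, 7, 15, 18) → sum 70
(15, 7, 15, 18, 11) → sum 66
(7, 15, 18, 11, 8) → sum 59
(15, 18, 11, 8, 0) → sum 52
(18, 11, 8, 0, 13) → sum 50
(11, 8, 0, 13, 10) → sum 42  ≤ 43 ✓
(8, 0, 13, 10, 12) → sum 43  ≤ 43 ✓
(0, 13, 10, 12, 14) → sum 49
(13, 10, 12, 14, 9) → sum 58
(10, 12, 14, 9, 1) → sum 46
(12, 14, 9, 1, 8) → sum 44
(14, 9, 1, 8, 11) → sum 43  ≤ 43 ✓
(9, 1, 8, 11, 15) → sum 44
(1, 8, 11, 15, 14) → sum 49
(8, 11, 15, 14, 12) → sum 60
3 windows satisfy the condition.

3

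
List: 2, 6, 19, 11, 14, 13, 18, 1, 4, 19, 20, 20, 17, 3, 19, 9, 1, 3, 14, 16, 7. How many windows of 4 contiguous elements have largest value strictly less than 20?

13

[2, 6, 19, 11] → max 19  < 20 ✓
[6, 19, 11, 14] → max 19  < 20 ✓
[19, 11, 14, 13] → max 19  < 20 ✓
[11, 14, 13, 18] → max 18  < 20 ✓
[14, 13, 18, 1] → max 18  < 20 ✓
[13, 18, 1, 4] → max 18  < 20 ✓
[18, 1, 4, 19] → max 19  < 20 ✓
[1, 4, 19, 20] → max 20
[4, 19, 20, 20] → max 20
[19, 20, 20, 17] → max 20
[20, 20, 17, 3] → max 20
[20, 17, 3, 19] → max 20
[17, 3, 19, 9] → max 19  < 20 ✓
[3, 19, 9, 1] → max 19  < 20 ✓
[19, 9, 1, 3] → max 19  < 20 ✓
[9, 1, 3, 14] → max 14  < 20 ✓
[1, 3, 14, 16] → max 16  < 20 ✓
[3, 14, 16, 7] → max 16  < 20 ✓
13 windows satisfy the condition.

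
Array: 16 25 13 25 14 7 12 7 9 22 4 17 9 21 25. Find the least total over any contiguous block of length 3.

26

Each size-3 window and its sum:
(16, 25, 13) → sum 54
(25, 13, 25) → sum 63
(13, 25, 14) → sum 52
(25, 14, 7) → sum 46
(14, 7, 12) → sum 33
(7, 12, 7) → sum 26
(12, 7, 9) → sum 28
(7, 9, 22) → sum 38
(9, 22, 4) → sum 35
(22, 4, 17) → sum 43
(4, 17, 9) → sum 30
(17, 9, 21) → sum 47
(9, 21, 25) → sum 55
Least of these is 26.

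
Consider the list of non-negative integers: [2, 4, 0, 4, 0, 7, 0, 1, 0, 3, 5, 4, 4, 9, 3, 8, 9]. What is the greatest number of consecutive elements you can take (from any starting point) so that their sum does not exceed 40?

13

Extend to the right; shrink from the left whenever the sum exceeds 40:
[2] sum 2 len 1
[2, 4] sum 6 len 2
[2, 4, 0] sum 6 len 3
[2, 4, 0, 4] sum 10 len 4
[2, 4, 0, 4, 0] sum 10 len 5
[2, 4, 0, 4, 0, 7] sum 17 len 6
[2, 4, 0, 4, 0, 7, 0] sum 17 len 7
[2, 4, 0, 4, 0, 7, 0, 1] sum 18 len 8
[2, 4, 0, 4, 0, 7, 0, 1, 0] sum 18 len 9
[2, 4, 0, 4, 0, 7, 0, 1, 0, 3] sum 21 len 10
[2, 4, 0, 4, 0, 7, 0, 1, 0, 3, 5] sum 26 len 11
[2, 4, 0, 4, 0, 7, 0, 1, 0, 3, 5, 4] sum 30 len 12
[2, 4, 0, 4, 0, 7, 0, 1, 0, 3, 5, 4, 4] sum 34 len 13
[0, 4, 0, 7, 0, 1, 0, 3, 5, 4, 4, 9] sum 37 len 12
[0, 4, 0, 7, 0, 1, 0, 3, 5, 4, 4, 9, 3] sum 40 len 13
[0, 1, 0, 3, 5, 4, 4, 9, 3, 8] sum 37 len 10
[4, 4, 9, 3, 8, 9] sum 37 len 6
Longest length seen: 13.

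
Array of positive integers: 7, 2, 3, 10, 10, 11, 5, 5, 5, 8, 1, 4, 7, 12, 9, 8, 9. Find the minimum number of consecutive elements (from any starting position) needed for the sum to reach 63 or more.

add 7: running sum 7 < 63
add 2: running sum 9 < 63
add 3: running sum 12 < 63
add 10: running sum 22 < 63
add 10: running sum 32 < 63
add 11: running sum 43 < 63
add 5: running sum 48 < 63
add 5: running sum 53 < 63
add 5: running sum 58 < 63
end 9: [7, 2, 3, 10, 10, 11, 5, 5, 5, 8] sum 66, len 10
end 10: [7, 2, 3, 10, 10, 11, 5, 5, 5, 8, 1] sum 67, len 11
end 11: [2, 3, 10, 10, 11, 5, 5, 5, 8, 1, 4] sum 64, len 11
end 12: [10, 10, 11, 5, 5, 5, 8, 1, 4, 7] sum 66, len 10
end 13: [10, 11, 5, 5, 5, 8, 1, 4, 7, 12] sum 68, len 10
end 14: [11, 5, 5, 5, 8, 1, 4, 7, 12, 9] sum 67, len 10
end 15: [5, 5, 5, 8, 1, 4, 7, 12, 9, 8] sum 64, len 10
end 16: [5, 8, 1, 4, 7, 12, 9, 8, 9] sum 63, len 9
Shortest qualifying length: 9.

9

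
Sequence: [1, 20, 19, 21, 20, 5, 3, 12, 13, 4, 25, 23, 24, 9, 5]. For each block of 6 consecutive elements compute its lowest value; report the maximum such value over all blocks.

[1, 20, 19, 21, 20, 5] → min 1
[20, 19, 21, 20, 5, 3] → min 3
[19, 21, 20, 5, 3, 12] → min 3
[21, 20, 5, 3, 12, 13] → min 3
[20, 5, 3, 12, 13, 4] → min 3
[5, 3, 12, 13, 4, 25] → min 3
[3, 12, 13, 4, 25, 23] → min 3
[12, 13, 4, 25, 23, 24] → min 4
[13, 4, 25, 23, 24, 9] → min 4
[4, 25, 23, 24, 9, 5] → min 4
Maximum of these is 4.

4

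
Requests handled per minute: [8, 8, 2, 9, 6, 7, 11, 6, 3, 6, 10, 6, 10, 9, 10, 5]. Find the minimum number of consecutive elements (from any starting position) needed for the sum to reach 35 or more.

4

Extend right; whenever the sum reaches 35, record the length and shrink from the left:
add 8: running sum 8 < 35
add 8: running sum 16 < 35
add 2: running sum 18 < 35
add 9: running sum 27 < 35
add 6: running sum 33 < 35
end 5: [8, 8, 2, 9, 6, 7] sum 40, len 6
end 6: [2, 9, 6, 7, 11] sum 35, len 5
end 7: [9, 6, 7, 11, 6] sum 39, len 5
end 8: [9, 6, 7, 11, 6, 3] sum 42, len 6
end 9: [6, 7, 11, 6, 3, 6] sum 39, len 6
end 10: [11, 6, 3, 6, 10] sum 36, len 5
end 11: [11, 6, 3, 6, 10, 6] sum 42, len 6
end 12: [3, 6, 10, 6, 10] sum 35, len 5
end 13: [10, 6, 10, 9] sum 35, len 4
end 14: [6, 10, 9, 10] sum 35, len 4
end 15: [6, 10, 9, 10, 5] sum 40, len 5
Shortest qualifying length: 4.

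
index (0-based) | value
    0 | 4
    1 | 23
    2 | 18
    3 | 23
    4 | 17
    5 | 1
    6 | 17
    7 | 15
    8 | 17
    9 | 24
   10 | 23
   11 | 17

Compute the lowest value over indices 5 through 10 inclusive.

Elements at indices 5..10: 1, 17, 15, 17, 24, 23
min(1, 17, 15, 17, 24, 23) = 1

1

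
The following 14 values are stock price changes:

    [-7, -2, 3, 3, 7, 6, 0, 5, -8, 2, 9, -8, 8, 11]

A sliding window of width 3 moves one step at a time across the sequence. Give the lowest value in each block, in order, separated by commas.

-7 -2 3 → min -7
-2 3 3 → min -2
3 3 7 → min 3
3 7 6 → min 3
7 6 0 → min 0
6 0 5 → min 0
0 5 -8 → min -8
5 -8 2 → min -8
-8 2 9 → min -8
2 9 -8 → min -8
9 -8 8 → min -8
-8 8 11 → min -8

-7, -2, 3, 3, 0, 0, -8, -8, -8, -8, -8, -8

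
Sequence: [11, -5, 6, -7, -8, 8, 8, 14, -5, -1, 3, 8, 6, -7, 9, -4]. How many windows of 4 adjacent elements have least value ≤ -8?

[11, -5, 6, -7] → min -7
[-5, 6, -7, -8] → min -8  ≤ -8 ✓
[6, -7, -8, 8] → min -8  ≤ -8 ✓
[-7, -8, 8, 8] → min -8  ≤ -8 ✓
[-8, 8, 8, 14] → min -8  ≤ -8 ✓
[8, 8, 14, -5] → min -5
[8, 14, -5, -1] → min -5
[14, -5, -1, 3] → min -5
[-5, -1, 3, 8] → min -5
[-1, 3, 8, 6] → min -1
[3, 8, 6, -7] → min -7
[8, 6, -7, 9] → min -7
[6, -7, 9, -4] → min -7
4 windows satisfy the condition.

4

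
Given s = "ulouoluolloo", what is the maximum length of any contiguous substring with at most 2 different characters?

5

[u] 1 distinct, len 1
[u, l] 2 distinct, len 2
[l, o] 2 distinct, len 2
[o, u] 2 distinct, len 2
[o, u, o] 2 distinct, len 3
[o, l] 2 distinct, len 2
[l, u] 2 distinct, len 2
[u, o] 2 distinct, len 2
[o, l] 2 distinct, len 2
[o, l, l] 2 distinct, len 3
[o, l, l, o] 2 distinct, len 4
[o, l, l, o, o] 2 distinct, len 5
Longest length with ≤2 distinct: 5.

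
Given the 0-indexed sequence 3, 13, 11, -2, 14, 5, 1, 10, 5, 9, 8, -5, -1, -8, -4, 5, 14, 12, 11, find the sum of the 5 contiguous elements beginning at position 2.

29

Elements at indices 2..6: 11, -2, 14, 5, 1
sum(11, -2, 14, 5, 1) = 29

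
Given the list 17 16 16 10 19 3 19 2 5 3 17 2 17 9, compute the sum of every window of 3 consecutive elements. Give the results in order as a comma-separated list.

49, 42, 45, 32, 41, 24, 26, 10, 25, 22, 36, 28

17 16 16 → sum 49
16 16 10 → sum 42
16 10 19 → sum 45
10 19 3 → sum 32
19 3 19 → sum 41
3 19 2 → sum 24
19 2 5 → sum 26
2 5 3 → sum 10
5 3 17 → sum 25
3 17 2 → sum 22
17 2 17 → sum 36
2 17 9 → sum 28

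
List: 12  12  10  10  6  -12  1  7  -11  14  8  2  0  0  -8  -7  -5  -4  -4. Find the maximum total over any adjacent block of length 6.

38

[12, 12, 10, 10, 6, -12] → sum 38
[12, 10, 10, 6, -12, 1] → sum 27
[10, 10, 6, -12, 1, 7] → sum 22
[10, 6, -12, 1, 7, -11] → sum 1
[6, -12, 1, 7, -11, 14] → sum 5
[-12, 1, 7, -11, 14, 8] → sum 7
[1, 7, -11, 14, 8, 2] → sum 21
[7, -11, 14, 8, 2, 0] → sum 20
[-11, 14, 8, 2, 0, 0] → sum 13
[14, 8, 2, 0, 0, -8] → sum 16
[8, 2, 0, 0, -8, -7] → sum -5
[2, 0, 0, -8, -7, -5] → sum -18
[0, 0, -8, -7, -5, -4] → sum -24
[0, -8, -7, -5, -4, -4] → sum -28
Maximum of these is 38.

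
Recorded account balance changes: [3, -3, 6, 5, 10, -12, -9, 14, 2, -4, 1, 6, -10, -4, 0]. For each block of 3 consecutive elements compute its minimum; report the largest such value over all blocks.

5

3 -3 6 → min -3
-3 6 5 → min -3
6 5 10 → min 5
5 10 -12 → min -12
10 -12 -9 → min -12
-12 -9 14 → min -12
-9 14 2 → min -9
14 2 -4 → min -4
2 -4 1 → min -4
-4 1 6 → min -4
1 6 -10 → min -10
6 -10 -4 → min -10
-10 -4 0 → min -10
Largest of these is 5.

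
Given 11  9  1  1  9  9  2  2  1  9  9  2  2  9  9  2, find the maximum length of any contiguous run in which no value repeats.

3

add 11: [11] len 1
add 9: [11, 9] len 2
add 1: [11, 9, 1] len 3
add 1 (repeat 1, move left end past it): [1] len 1
add 9: [1, 9] len 2
add 9 (repeat 9, move left end past it): [9] len 1
add 2: [9, 2] len 2
add 2 (repeat 2, move left end past it): [2] len 1
add 1: [2, 1] len 2
add 9: [2, 1, 9] len 3
add 9 (repeat 9, move left end past it): [9] len 1
add 2: [9, 2] len 2
add 2 (repeat 2, move left end past it): [2] len 1
add 9: [2, 9] len 2
add 9 (repeat 9, move left end past it): [9] len 1
add 2: [9, 2] len 2
Longest all-distinct length: 3.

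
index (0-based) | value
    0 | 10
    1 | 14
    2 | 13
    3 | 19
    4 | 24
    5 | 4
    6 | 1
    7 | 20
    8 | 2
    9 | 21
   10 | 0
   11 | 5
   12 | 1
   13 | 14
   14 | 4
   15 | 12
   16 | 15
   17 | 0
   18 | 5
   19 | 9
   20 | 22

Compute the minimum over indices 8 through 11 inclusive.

0

Elements at indices 8..11: 2, 21, 0, 5
min(2, 21, 0, 5) = 0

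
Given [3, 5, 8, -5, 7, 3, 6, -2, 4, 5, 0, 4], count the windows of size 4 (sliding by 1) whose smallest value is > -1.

1

[3, 5, 8, -5] → min -5
[5, 8, -5, 7] → min -5
[8, -5, 7, 3] → min -5
[-5, 7, 3, 6] → min -5
[7, 3, 6, -2] → min -2
[3, 6, -2, 4] → min -2
[6, -2, 4, 5] → min -2
[-2, 4, 5, 0] → min -2
[4, 5, 0, 4] → min 0  > -1 ✓
1 window satisfy the condition.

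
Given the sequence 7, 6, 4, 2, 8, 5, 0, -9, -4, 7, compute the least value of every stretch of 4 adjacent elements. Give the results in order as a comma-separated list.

2, 2, 2, 0, -9, -9, -9

7 6 4 2 → min 2
6 4 2 8 → min 2
4 2 8 5 → min 2
2 8 5 0 → min 0
8 5 0 -9 → min -9
5 0 -9 -4 → min -9
0 -9 -4 7 → min -9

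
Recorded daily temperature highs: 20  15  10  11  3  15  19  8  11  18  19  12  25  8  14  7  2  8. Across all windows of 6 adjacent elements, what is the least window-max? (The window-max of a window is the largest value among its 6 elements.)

19

20 15 10 11 3 15 → max 20
15 10 11 3 15 19 → max 19
10 11 3 15 19 8 → max 19
11 3 15 19 8 11 → max 19
3 15 19 8 11 18 → max 19
15 19 8 11 18 19 → max 19
19 8 11 18 19 12 → max 19
8 11 18 19 12 25 → max 25
11 18 19 12 25 8 → max 25
18 19 12 25 8 14 → max 25
19 12 25 8 14 7 → max 25
12 25 8 14 7 2 → max 25
25 8 14 7 2 8 → max 25
Least of these is 19.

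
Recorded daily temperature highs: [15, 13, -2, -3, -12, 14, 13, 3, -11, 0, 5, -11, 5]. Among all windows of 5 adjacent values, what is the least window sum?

-14

(15, 13, -2, -3, -12) → sum 11
(13, -2, -3, -12, 14) → sum 10
(-2, -3, -12, 14, 13) → sum 10
(-3, -12, 14, 13, 3) → sum 15
(-12, 14, 13, 3, -11) → sum 7
(14, 13, 3, -11, 0) → sum 19
(13, 3, -11, 0, 5) → sum 10
(3, -11, 0, 5, -11) → sum -14
(-11, 0, 5, -11, 5) → sum -12
Least of these is -14.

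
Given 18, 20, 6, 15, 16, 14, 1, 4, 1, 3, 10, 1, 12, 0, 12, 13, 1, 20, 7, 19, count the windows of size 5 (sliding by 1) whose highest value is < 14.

(18, 20, 6, 15, 16) → max 20
(20, 6, 15, 16, 14) → max 20
(6, 15, 16, 14, 1) → max 16
(15, 16, 14, 1, 4) → max 16
(16, 14, 1, 4, 1) → max 16
(14, 1, 4, 1, 3) → max 14
(1, 4, 1, 3, 10) → max 10  < 14 ✓
(4, 1, 3, 10, 1) → max 10  < 14 ✓
(1, 3, 10, 1, 12) → max 12  < 14 ✓
(3, 10, 1, 12, 0) → max 12  < 14 ✓
(10, 1, 12, 0, 12) → max 12  < 14 ✓
(1, 12, 0, 12, 13) → max 13  < 14 ✓
(12, 0, 12, 13, 1) → max 13  < 14 ✓
(0, 12, 13, 1, 20) → max 20
(12, 13, 1, 20, 7) → max 20
(13, 1, 20, 7, 19) → max 20
7 windows satisfy the condition.

7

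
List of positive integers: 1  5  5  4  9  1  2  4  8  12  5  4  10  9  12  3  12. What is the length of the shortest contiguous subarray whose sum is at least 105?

add 1: running sum 1 < 105
add 5: running sum 6 < 105
add 5: running sum 11 < 105
add 4: running sum 15 < 105
add 9: running sum 24 < 105
add 1: running sum 25 < 105
add 2: running sum 27 < 105
add 4: running sum 31 < 105
add 8: running sum 39 < 105
add 12: running sum 51 < 105
add 5: running sum 56 < 105
add 4: running sum 60 < 105
add 10: running sum 70 < 105
add 9: running sum 79 < 105
add 12: running sum 91 < 105
add 3: running sum 94 < 105
end 16: [5, 5, 4, 9, 1, 2, 4, 8, 12, 5, 4, 10, 9, 12, 3, 12] sum 105, len 16
Shortest qualifying length: 16.

16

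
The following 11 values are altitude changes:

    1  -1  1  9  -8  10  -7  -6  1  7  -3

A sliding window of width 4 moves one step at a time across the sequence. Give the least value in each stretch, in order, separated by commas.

(1, -1, 1, 9) → min -1
(-1, 1, 9, -8) → min -8
(1, 9, -8, 10) → min -8
(9, -8, 10, -7) → min -8
(-8, 10, -7, -6) → min -8
(10, -7, -6, 1) → min -7
(-7, -6, 1, 7) → min -7
(-6, 1, 7, -3) → min -6

-1, -8, -8, -8, -8, -7, -7, -6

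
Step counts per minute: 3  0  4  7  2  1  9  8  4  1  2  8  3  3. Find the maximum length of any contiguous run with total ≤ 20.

6

→ 3: sum 3, len 1
→ 0: sum 3, len 2
→ 4: sum 7, len 3
→ 7: sum 14, len 4
→ 2: sum 16, len 5
→ 1: sum 17, len 6
→ 9 (dropped 3, 0, 4): sum 19, len 4
→ 8 (dropped 7): sum 20, len 4
→ 4 (dropped 2, 1, 9): sum 12, len 2
→ 1: sum 13, len 3
→ 2: sum 15, len 4
→ 8 (dropped 8): sum 15, len 4
→ 3: sum 18, len 5
→ 3 (dropped 4): sum 17, len 5
Longest length seen: 6.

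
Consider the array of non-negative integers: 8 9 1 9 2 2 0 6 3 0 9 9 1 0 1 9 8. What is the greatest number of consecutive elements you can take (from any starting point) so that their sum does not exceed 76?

16

→ 8: sum 8, len 1
→ 9: sum 17, len 2
→ 1: sum 18, len 3
→ 9: sum 27, len 4
→ 2: sum 29, len 5
→ 2: sum 31, len 6
→ 0: sum 31, len 7
→ 6: sum 37, len 8
→ 3: sum 40, len 9
→ 0: sum 40, len 10
→ 9: sum 49, len 11
→ 9: sum 58, len 12
→ 1: sum 59, len 13
→ 0: sum 59, len 14
→ 1: sum 60, len 15
→ 9: sum 69, len 16
→ 8 (dropped 8): sum 69, len 16
Longest length seen: 16.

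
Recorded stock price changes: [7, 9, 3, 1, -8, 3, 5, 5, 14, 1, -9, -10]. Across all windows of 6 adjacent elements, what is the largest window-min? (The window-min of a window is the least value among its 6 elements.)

-8

Window mins for each of the 7 positions:
[7, 9, 3, 1, -8, 3] → min -8
[9, 3, 1, -8, 3, 5] → min -8
[3, 1, -8, 3, 5, 5] → min -8
[1, -8, 3, 5, 5, 14] → min -8
[-8, 3, 5, 5, 14, 1] → min -8
[3, 5, 5, 14, 1, -9] → min -9
[5, 5, 14, 1, -9, -10] → min -10
Largest of these is -8.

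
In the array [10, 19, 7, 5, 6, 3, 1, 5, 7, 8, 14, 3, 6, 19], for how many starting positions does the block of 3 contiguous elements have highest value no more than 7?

(10, 19, 7) → max 19
(19, 7, 5) → max 19
(7, 5, 6) → max 7  ≤ 7 ✓
(5, 6, 3) → max 6  ≤ 7 ✓
(6, 3, 1) → max 6  ≤ 7 ✓
(3, 1, 5) → max 5  ≤ 7 ✓
(1, 5, 7) → max 7  ≤ 7 ✓
(5, 7, 8) → max 8
(7, 8, 14) → max 14
(8, 14, 3) → max 14
(14, 3, 6) → max 14
(3, 6, 19) → max 19
5 windows satisfy the condition.

5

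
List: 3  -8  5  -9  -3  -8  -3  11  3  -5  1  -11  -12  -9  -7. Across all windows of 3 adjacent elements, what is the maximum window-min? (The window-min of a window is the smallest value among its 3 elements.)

[3, -8, 5] → min -8
[-8, 5, -9] → min -9
[5, -9, -3] → min -9
[-9, -3, -8] → min -9
[-3, -8, -3] → min -8
[-8, -3, 11] → min -8
[-3, 11, 3] → min -3
[11, 3, -5] → min -5
[3, -5, 1] → min -5
[-5, 1, -11] → min -11
[1, -11, -12] → min -12
[-11, -12, -9] → min -12
[-12, -9, -7] → min -12
Maximum of these is -3.

-3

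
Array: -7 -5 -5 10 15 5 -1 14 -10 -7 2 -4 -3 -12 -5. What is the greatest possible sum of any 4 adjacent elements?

[-7, -5, -5, 10] → sum -7
[-5, -5, 10, 15] → sum 15
[-5, 10, 15, 5] → sum 25
[10, 15, 5, -1] → sum 29
[15, 5, -1, 14] → sum 33
[5, -1, 14, -10] → sum 8
[-1, 14, -10, -7] → sum -4
[14, -10, -7, 2] → sum -1
[-10, -7, 2, -4] → sum -19
[-7, 2, -4, -3] → sum -12
[2, -4, -3, -12] → sum -17
[-4, -3, -12, -5] → sum -24
Greatest of these is 33.

33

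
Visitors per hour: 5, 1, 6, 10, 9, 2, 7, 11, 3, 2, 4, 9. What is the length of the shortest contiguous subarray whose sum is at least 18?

add 5: running sum 5 < 18
add 1: running sum 6 < 18
add 6: running sum 12 < 18
end 3: [5, 1, 6, 10] sum 22, len 4
end 4: [10, 9] sum 19, len 2
end 5: [10, 9, 2] sum 21, len 3
end 6: [9, 2, 7] sum 18, len 3
end 7: [7, 11] sum 18, len 2
end 8: [7, 11, 3] sum 21, len 3
end 9: [7, 11, 3, 2] sum 23, len 4
end 10: [11, 3, 2, 4] sum 20, len 4
end 11: [3, 2, 4, 9] sum 18, len 4
Shortest qualifying length: 2.

2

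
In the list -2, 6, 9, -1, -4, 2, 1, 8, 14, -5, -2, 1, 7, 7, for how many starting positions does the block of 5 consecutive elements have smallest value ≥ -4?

[-2, 6, 9, -1, -4] → min -4  ≥ -4 ✓
[6, 9, -1, -4, 2] → min -4  ≥ -4 ✓
[9, -1, -4, 2, 1] → min -4  ≥ -4 ✓
[-1, -4, 2, 1, 8] → min -4  ≥ -4 ✓
[-4, 2, 1, 8, 14] → min -4  ≥ -4 ✓
[2, 1, 8, 14, -5] → min -5
[1, 8, 14, -5, -2] → min -5
[8, 14, -5, -2, 1] → min -5
[14, -5, -2, 1, 7] → min -5
[-5, -2, 1, 7, 7] → min -5
5 windows satisfy the condition.

5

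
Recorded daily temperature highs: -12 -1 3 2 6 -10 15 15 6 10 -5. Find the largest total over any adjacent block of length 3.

36

[-12, -1, 3] → sum -10
[-1, 3, 2] → sum 4
[3, 2, 6] → sum 11
[2, 6, -10] → sum -2
[6, -10, 15] → sum 11
[-10, 15, 15] → sum 20
[15, 15, 6] → sum 36
[15, 6, 10] → sum 31
[6, 10, -5] → sum 11
Largest of these is 36.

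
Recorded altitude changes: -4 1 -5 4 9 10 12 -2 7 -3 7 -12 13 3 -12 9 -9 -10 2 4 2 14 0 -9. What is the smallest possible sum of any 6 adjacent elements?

-17

Window sums for each of the 19 positions:
[-4, 1, -5, 4, 9, 10] → sum 15
[1, -5, 4, 9, 10, 12] → sum 31
[-5, 4, 9, 10, 12, -2] → sum 28
[4, 9, 10, 12, -2, 7] → sum 40
[9, 10, 12, -2, 7, -3] → sum 33
[10, 12, -2, 7, -3, 7] → sum 31
[12, -2, 7, -3, 7, -12] → sum 9
[-2, 7, -3, 7, -12, 13] → sum 10
[7, -3, 7, -12, 13, 3] → sum 15
[-3, 7, -12, 13, 3, -12] → sum -4
[7, -12, 13, 3, -12, 9] → sum 8
[-12, 13, 3, -12, 9, -9] → sum -8
[13, 3, -12, 9, -9, -10] → sum -6
[3, -12, 9, -9, -10, 2] → sum -17
[-12, 9, -9, -10, 2, 4] → sum -16
[9, -9, -10, 2, 4, 2] → sum -2
[-9, -10, 2, 4, 2, 14] → sum 3
[-10, 2, 4, 2, 14, 0] → sum 12
[2, 4, 2, 14, 0, -9] → sum 13
Smallest of these is -17.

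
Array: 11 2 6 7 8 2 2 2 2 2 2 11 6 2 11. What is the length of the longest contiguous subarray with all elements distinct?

5

add 11: [11] len 1
add 2: [11, 2] len 2
add 6: [11, 2, 6] len 3
add 7: [11, 2, 6, 7] len 4
add 8: [11, 2, 6, 7, 8] len 5
add 2 (repeat 2, move left end past it): [6, 7, 8, 2] len 4
add 2 (repeat 2, move left end past it): [2] len 1
add 2 (repeat 2, move left end past it): [2] len 1
add 2 (repeat 2, move left end past it): [2] len 1
add 2 (repeat 2, move left end past it): [2] len 1
add 2 (repeat 2, move left end past it): [2] len 1
add 11: [2, 11] len 2
add 6: [2, 11, 6] len 3
add 2 (repeat 2, move left end past it): [11, 6, 2] len 3
add 11 (repeat 11, move left end past it): [6, 2, 11] len 3
Longest all-distinct length: 5.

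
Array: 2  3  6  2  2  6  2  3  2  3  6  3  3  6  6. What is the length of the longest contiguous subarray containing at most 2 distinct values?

6

Extend right; when distinct count exceeds 2, shrink from the left:
[2] 1 distinct, len 1
[2, 3] 2 distinct, len 2
[3, 6] 2 distinct, len 2
[6, 2] 2 distinct, len 2
[6, 2, 2] 2 distinct, len 3
[6, 2, 2, 6] 2 distinct, len 4
[6, 2, 2, 6, 2] 2 distinct, len 5
[2, 3] 2 distinct, len 2
[2, 3, 2] 2 distinct, len 3
[2, 3, 2, 3] 2 distinct, len 4
[3, 6] 2 distinct, len 2
[3, 6, 3] 2 distinct, len 3
[3, 6, 3, 3] 2 distinct, len 4
[3, 6, 3, 3, 6] 2 distinct, len 5
[3, 6, 3, 3, 6, 6] 2 distinct, len 6
Longest length with ≤2 distinct: 6.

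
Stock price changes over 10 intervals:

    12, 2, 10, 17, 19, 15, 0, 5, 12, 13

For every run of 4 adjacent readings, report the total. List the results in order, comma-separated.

41, 48, 61, 51, 39, 32, 30

(12, 2, 10, 17) → sum 41
(2, 10, 17, 19) → sum 48
(10, 17, 19, 15) → sum 61
(17, 19, 15, 0) → sum 51
(19, 15, 0, 5) → sum 39
(15, 0, 5, 12) → sum 32
(0, 5, 12, 13) → sum 30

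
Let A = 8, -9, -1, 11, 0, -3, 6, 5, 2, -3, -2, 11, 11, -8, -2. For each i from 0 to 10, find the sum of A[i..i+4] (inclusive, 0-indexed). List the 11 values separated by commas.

9, -2, 13, 19, 10, 7, 8, 13, 19, 9, 10

(8, -9, -1, 11, 0) → sum 9
(-9, -1, 11, 0, -3) → sum -2
(-1, 11, 0, -3, 6) → sum 13
(11, 0, -3, 6, 5) → sum 19
(0, -3, 6, 5, 2) → sum 10
(-3, 6, 5, 2, -3) → sum 7
(6, 5, 2, -3, -2) → sum 8
(5, 2, -3, -2, 11) → sum 13
(2, -3, -2, 11, 11) → sum 19
(-3, -2, 11, 11, -8) → sum 9
(-2, 11, 11, -8, -2) → sum 10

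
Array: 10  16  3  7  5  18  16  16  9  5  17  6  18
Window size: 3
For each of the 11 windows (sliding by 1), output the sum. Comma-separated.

29, 26, 15, 30, 39, 50, 41, 30, 31, 28, 41

10 16 3 → sum 29
16 3 7 → sum 26
3 7 5 → sum 15
7 5 18 → sum 30
5 18 16 → sum 39
18 16 16 → sum 50
16 16 9 → sum 41
16 9 5 → sum 30
9 5 17 → sum 31
5 17 6 → sum 28
17 6 18 → sum 41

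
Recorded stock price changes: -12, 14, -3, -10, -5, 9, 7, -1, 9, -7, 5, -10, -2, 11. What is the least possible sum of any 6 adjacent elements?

-7

Each size-6 window and its sum:
(-12, 14, -3, -10, -5, 9) → sum -7
(14, -3, -10, -5, 9, 7) → sum 12
(-3, -10, -5, 9, 7, -1) → sum -3
(-10, -5, 9, 7, -1, 9) → sum 9
(-5, 9, 7, -1, 9, -7) → sum 12
(9, 7, -1, 9, -7, 5) → sum 22
(7, -1, 9, -7, 5, -10) → sum 3
(-1, 9, -7, 5, -10, -2) → sum -6
(9, -7, 5, -10, -2, 11) → sum 6
Least of these is -7.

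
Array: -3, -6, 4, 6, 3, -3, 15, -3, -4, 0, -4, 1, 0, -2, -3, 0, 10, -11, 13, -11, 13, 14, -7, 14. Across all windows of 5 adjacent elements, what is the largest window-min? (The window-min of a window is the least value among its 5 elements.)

Each size-5 window and its min:
(-3, -6, 4, 6, 3) → min -6
(-6, 4, 6, 3, -3) → min -6
(4, 6, 3, -3, 15) → min -3
(6, 3, -3, 15, -3) → min -3
(3, -3, 15, -3, -4) → min -4
(-3, 15, -3, -4, 0) → min -4
(15, -3, -4, 0, -4) → min -4
(-3, -4, 0, -4, 1) → min -4
(-4, 0, -4, 1, 0) → min -4
(0, -4, 1, 0, -2) → min -4
(-4, 1, 0, -2, -3) → min -4
(1, 0, -2, -3, 0) → min -3
(0, -2, -3, 0, 10) → min -3
(-2, -3, 0, 10, -11) → min -11
(-3, 0, 10, -11, 13) → min -11
(0, 10, -11, 13, -11) → min -11
(10, -11, 13, -11, 13) → min -11
(-11, 13, -11, 13, 14) → min -11
(13, -11, 13, 14, -7) → min -11
(-11, 13, 14, -7, 14) → min -11
Largest of these is -3.

-3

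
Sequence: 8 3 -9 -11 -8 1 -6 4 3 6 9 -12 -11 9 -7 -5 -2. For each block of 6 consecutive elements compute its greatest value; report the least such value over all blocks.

[8, 3, -9, -11, -8, 1] → max 8
[3, -9, -11, -8, 1, -6] → max 3
[-9, -11, -8, 1, -6, 4] → max 4
[-11, -8, 1, -6, 4, 3] → max 4
[-8, 1, -6, 4, 3, 6] → max 6
[1, -6, 4, 3, 6, 9] → max 9
[-6, 4, 3, 6, 9, -12] → max 9
[4, 3, 6, 9, -12, -11] → max 9
[3, 6, 9, -12, -11, 9] → max 9
[6, 9, -12, -11, 9, -7] → max 9
[9, -12, -11, 9, -7, -5] → max 9
[-12, -11, 9, -7, -5, -2] → max 9
Least of these is 3.

3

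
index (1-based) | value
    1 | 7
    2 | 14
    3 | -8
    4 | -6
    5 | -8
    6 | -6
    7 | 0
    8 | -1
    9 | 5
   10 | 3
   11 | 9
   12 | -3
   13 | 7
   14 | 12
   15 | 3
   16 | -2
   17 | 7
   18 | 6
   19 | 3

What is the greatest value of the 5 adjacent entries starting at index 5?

5

Elements at indices 5..9: -8, -6, 0, -1, 5
max(-8, -6, 0, -1, 5) = 5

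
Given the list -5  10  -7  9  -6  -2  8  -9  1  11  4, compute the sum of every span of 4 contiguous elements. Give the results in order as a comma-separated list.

7, 6, -6, 9, -9, -2, 11, 7

-5 10 -7 9 → sum 7
10 -7 9 -6 → sum 6
-7 9 -6 -2 → sum -6
9 -6 -2 8 → sum 9
-6 -2 8 -9 → sum -9
-2 8 -9 1 → sum -2
8 -9 1 11 → sum 11
-9 1 11 4 → sum 7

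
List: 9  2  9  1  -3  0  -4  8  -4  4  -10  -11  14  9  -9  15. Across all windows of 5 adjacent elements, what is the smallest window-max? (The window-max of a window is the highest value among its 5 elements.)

(9, 2, 9, 1, -3) → max 9
(2, 9, 1, -3, 0) → max 9
(9, 1, -3, 0, -4) → max 9
(1, -3, 0, -4, 8) → max 8
(-3, 0, -4, 8, -4) → max 8
(0, -4, 8, -4, 4) → max 8
(-4, 8, -4, 4, -10) → max 8
(8, -4, 4, -10, -11) → max 8
(-4, 4, -10, -11, 14) → max 14
(4, -10, -11, 14, 9) → max 14
(-10, -11, 14, 9, -9) → max 14
(-11, 14, 9, -9, 15) → max 15
Smallest of these is 8.

8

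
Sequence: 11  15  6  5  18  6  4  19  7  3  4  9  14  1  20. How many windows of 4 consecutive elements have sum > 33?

[11, 15, 6, 5] → sum 37  > 33 ✓
[15, 6, 5, 18] → sum 44  > 33 ✓
[6, 5, 18, 6] → sum 35  > 33 ✓
[5, 18, 6, 4] → sum 33
[18, 6, 4, 19] → sum 47  > 33 ✓
[6, 4, 19, 7] → sum 36  > 33 ✓
[4, 19, 7, 3] → sum 33
[19, 7, 3, 4] → sum 33
[7, 3, 4, 9] → sum 23
[3, 4, 9, 14] → sum 30
[4, 9, 14, 1] → sum 28
[9, 14, 1, 20] → sum 44  > 33 ✓
6 windows satisfy the condition.

6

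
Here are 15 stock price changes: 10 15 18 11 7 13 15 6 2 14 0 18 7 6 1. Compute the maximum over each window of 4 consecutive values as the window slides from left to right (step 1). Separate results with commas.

10 15 18 11 → max 18
15 18 11 7 → max 18
18 11 7 13 → max 18
11 7 13 15 → max 15
7 13 15 6 → max 15
13 15 6 2 → max 15
15 6 2 14 → max 15
6 2 14 0 → max 14
2 14 0 18 → max 18
14 0 18 7 → max 18
0 18 7 6 → max 18
18 7 6 1 → max 18

18, 18, 18, 15, 15, 15, 15, 14, 18, 18, 18, 18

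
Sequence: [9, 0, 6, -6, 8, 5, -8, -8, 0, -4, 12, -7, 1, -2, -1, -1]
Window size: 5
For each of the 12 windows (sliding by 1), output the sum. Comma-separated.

(9, 0, 6, -6, 8) → sum 17
(0, 6, -6, 8, 5) → sum 13
(6, -6, 8, 5, -8) → sum 5
(-6, 8, 5, -8, -8) → sum -9
(8, 5, -8, -8, 0) → sum -3
(5, -8, -8, 0, -4) → sum -15
(-8, -8, 0, -4, 12) → sum -8
(-8, 0, -4, 12, -7) → sum -7
(0, -4, 12, -7, 1) → sum 2
(-4, 12, -7, 1, -2) → sum 0
(12, -7, 1, -2, -1) → sum 3
(-7, 1, -2, -1, -1) → sum -10

17, 13, 5, -9, -3, -15, -8, -7, 2, 0, 3, -10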